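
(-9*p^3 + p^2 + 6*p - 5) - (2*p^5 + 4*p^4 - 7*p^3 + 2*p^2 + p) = -2*p^5 - 4*p^4 - 2*p^3 - p^2 + 5*p - 5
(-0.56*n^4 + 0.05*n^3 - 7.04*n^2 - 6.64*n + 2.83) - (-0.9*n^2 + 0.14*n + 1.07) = -0.56*n^4 + 0.05*n^3 - 6.14*n^2 - 6.78*n + 1.76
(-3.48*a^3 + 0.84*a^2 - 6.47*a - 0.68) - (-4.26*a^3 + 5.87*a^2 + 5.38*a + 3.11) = 0.78*a^3 - 5.03*a^2 - 11.85*a - 3.79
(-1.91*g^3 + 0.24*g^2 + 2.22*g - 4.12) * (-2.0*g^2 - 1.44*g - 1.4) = 3.82*g^5 + 2.2704*g^4 - 2.1116*g^3 + 4.7072*g^2 + 2.8248*g + 5.768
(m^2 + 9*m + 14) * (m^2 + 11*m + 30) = m^4 + 20*m^3 + 143*m^2 + 424*m + 420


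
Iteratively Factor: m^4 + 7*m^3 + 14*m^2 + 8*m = (m + 2)*(m^3 + 5*m^2 + 4*m) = (m + 2)*(m + 4)*(m^2 + m) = m*(m + 2)*(m + 4)*(m + 1)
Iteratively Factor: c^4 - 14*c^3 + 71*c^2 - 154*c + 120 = (c - 3)*(c^3 - 11*c^2 + 38*c - 40) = (c - 4)*(c - 3)*(c^2 - 7*c + 10) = (c - 5)*(c - 4)*(c - 3)*(c - 2)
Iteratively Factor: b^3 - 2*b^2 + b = (b - 1)*(b^2 - b) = (b - 1)^2*(b)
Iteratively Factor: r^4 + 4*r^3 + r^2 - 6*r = (r + 3)*(r^3 + r^2 - 2*r) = r*(r + 3)*(r^2 + r - 2) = r*(r + 2)*(r + 3)*(r - 1)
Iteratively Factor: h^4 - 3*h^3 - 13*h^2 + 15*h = (h)*(h^3 - 3*h^2 - 13*h + 15) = h*(h - 5)*(h^2 + 2*h - 3) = h*(h - 5)*(h + 3)*(h - 1)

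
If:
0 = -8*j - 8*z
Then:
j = -z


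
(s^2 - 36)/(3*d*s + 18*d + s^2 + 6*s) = (s - 6)/(3*d + s)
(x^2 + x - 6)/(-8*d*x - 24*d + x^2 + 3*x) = (x - 2)/(-8*d + x)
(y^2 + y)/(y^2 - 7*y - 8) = y/(y - 8)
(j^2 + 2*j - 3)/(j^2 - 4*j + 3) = (j + 3)/(j - 3)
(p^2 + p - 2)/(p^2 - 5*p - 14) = (p - 1)/(p - 7)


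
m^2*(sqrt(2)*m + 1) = sqrt(2)*m^3 + m^2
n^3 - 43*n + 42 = (n - 6)*(n - 1)*(n + 7)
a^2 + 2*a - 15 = (a - 3)*(a + 5)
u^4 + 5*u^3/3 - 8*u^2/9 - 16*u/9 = u*(u - 1)*(u + 4/3)^2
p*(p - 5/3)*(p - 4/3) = p^3 - 3*p^2 + 20*p/9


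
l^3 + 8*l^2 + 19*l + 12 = (l + 1)*(l + 3)*(l + 4)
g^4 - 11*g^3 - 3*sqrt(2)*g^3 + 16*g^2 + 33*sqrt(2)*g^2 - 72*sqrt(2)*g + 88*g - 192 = (g - 8)*(g - 3)*(g - 4*sqrt(2))*(g + sqrt(2))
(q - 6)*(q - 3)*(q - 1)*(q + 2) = q^4 - 8*q^3 + 7*q^2 + 36*q - 36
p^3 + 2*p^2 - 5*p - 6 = (p - 2)*(p + 1)*(p + 3)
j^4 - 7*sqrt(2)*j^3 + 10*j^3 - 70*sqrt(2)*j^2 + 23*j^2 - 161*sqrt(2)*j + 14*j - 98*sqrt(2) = (j + 1)*(j + 2)*(j + 7)*(j - 7*sqrt(2))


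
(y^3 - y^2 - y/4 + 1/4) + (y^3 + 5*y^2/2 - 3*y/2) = 2*y^3 + 3*y^2/2 - 7*y/4 + 1/4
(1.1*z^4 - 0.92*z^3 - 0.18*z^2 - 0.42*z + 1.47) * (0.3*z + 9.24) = 0.33*z^5 + 9.888*z^4 - 8.5548*z^3 - 1.7892*z^2 - 3.4398*z + 13.5828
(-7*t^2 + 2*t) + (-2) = -7*t^2 + 2*t - 2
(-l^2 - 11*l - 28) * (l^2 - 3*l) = -l^4 - 8*l^3 + 5*l^2 + 84*l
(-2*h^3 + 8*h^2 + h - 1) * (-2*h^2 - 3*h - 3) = 4*h^5 - 10*h^4 - 20*h^3 - 25*h^2 + 3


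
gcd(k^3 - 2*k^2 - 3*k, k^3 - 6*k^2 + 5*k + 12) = k^2 - 2*k - 3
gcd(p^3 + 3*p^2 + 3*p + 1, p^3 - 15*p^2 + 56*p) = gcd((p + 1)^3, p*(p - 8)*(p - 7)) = 1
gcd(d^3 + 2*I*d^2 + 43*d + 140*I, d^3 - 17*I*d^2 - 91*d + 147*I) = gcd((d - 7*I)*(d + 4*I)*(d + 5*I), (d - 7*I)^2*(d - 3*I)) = d - 7*I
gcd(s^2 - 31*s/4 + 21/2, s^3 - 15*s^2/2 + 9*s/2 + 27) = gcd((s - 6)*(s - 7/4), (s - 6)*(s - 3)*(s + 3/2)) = s - 6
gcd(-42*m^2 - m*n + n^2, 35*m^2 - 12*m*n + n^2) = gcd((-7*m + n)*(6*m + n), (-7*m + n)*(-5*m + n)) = 7*m - n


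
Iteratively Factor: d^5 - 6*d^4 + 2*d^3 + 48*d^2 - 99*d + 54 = (d + 3)*(d^4 - 9*d^3 + 29*d^2 - 39*d + 18) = (d - 1)*(d + 3)*(d^3 - 8*d^2 + 21*d - 18) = (d - 2)*(d - 1)*(d + 3)*(d^2 - 6*d + 9) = (d - 3)*(d - 2)*(d - 1)*(d + 3)*(d - 3)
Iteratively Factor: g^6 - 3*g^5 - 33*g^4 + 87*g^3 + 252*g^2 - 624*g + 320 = (g + 4)*(g^5 - 7*g^4 - 5*g^3 + 107*g^2 - 176*g + 80) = (g - 4)*(g + 4)*(g^4 - 3*g^3 - 17*g^2 + 39*g - 20) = (g - 4)*(g + 4)^2*(g^3 - 7*g^2 + 11*g - 5) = (g - 4)*(g - 1)*(g + 4)^2*(g^2 - 6*g + 5) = (g - 4)*(g - 1)^2*(g + 4)^2*(g - 5)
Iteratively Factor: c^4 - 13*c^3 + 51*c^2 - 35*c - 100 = (c - 5)*(c^3 - 8*c^2 + 11*c + 20) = (c - 5)^2*(c^2 - 3*c - 4) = (c - 5)^2*(c - 4)*(c + 1)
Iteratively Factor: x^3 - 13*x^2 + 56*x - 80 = (x - 4)*(x^2 - 9*x + 20) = (x - 4)^2*(x - 5)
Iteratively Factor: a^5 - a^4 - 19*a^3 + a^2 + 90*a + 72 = (a - 3)*(a^4 + 2*a^3 - 13*a^2 - 38*a - 24) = (a - 3)*(a + 1)*(a^3 + a^2 - 14*a - 24) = (a - 3)*(a + 1)*(a + 2)*(a^2 - a - 12) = (a - 4)*(a - 3)*(a + 1)*(a + 2)*(a + 3)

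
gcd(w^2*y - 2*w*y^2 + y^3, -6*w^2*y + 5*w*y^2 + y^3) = -w*y + y^2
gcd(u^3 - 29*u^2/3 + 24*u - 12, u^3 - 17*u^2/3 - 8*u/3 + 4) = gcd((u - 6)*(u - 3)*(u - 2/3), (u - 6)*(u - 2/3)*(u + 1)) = u^2 - 20*u/3 + 4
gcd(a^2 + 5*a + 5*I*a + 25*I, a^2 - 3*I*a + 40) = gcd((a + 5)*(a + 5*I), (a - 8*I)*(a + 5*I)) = a + 5*I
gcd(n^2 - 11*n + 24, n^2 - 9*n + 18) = n - 3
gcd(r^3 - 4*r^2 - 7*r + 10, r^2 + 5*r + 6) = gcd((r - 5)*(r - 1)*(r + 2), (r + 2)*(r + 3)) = r + 2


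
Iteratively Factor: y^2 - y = (y)*(y - 1)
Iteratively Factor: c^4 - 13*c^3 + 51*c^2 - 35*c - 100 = (c - 4)*(c^3 - 9*c^2 + 15*c + 25) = (c - 5)*(c - 4)*(c^2 - 4*c - 5) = (c - 5)^2*(c - 4)*(c + 1)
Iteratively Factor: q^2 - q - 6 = (q + 2)*(q - 3)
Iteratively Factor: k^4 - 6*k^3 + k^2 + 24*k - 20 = (k - 1)*(k^3 - 5*k^2 - 4*k + 20) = (k - 1)*(k + 2)*(k^2 - 7*k + 10) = (k - 5)*(k - 1)*(k + 2)*(k - 2)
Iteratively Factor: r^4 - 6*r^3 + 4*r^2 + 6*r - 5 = (r - 1)*(r^3 - 5*r^2 - r + 5) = (r - 5)*(r - 1)*(r^2 - 1) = (r - 5)*(r - 1)^2*(r + 1)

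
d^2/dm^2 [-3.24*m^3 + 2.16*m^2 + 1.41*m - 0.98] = 4.32 - 19.44*m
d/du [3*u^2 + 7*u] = 6*u + 7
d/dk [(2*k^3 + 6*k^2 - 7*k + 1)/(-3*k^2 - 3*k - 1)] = (-6*k^4 - 12*k^3 - 45*k^2 - 6*k + 10)/(9*k^4 + 18*k^3 + 15*k^2 + 6*k + 1)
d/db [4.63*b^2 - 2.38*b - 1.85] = 9.26*b - 2.38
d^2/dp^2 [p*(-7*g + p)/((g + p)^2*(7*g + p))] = 2*(784*g^4 - 245*g^3*p - 189*g^2*p^2 - 23*g*p^3 + p^4)/(343*g^7 + 1519*g^6*p + 2667*g^5*p^2 + 2339*g^4*p^3 + 1061*g^3*p^4 + 237*g^2*p^5 + 25*g*p^6 + p^7)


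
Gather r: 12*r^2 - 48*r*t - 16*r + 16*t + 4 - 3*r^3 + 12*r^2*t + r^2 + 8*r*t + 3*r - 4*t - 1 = -3*r^3 + r^2*(12*t + 13) + r*(-40*t - 13) + 12*t + 3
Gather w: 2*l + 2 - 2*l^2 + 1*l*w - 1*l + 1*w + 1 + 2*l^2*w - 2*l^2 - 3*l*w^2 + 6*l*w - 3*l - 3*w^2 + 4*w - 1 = -4*l^2 - 2*l + w^2*(-3*l - 3) + w*(2*l^2 + 7*l + 5) + 2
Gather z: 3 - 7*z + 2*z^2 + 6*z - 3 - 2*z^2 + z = 0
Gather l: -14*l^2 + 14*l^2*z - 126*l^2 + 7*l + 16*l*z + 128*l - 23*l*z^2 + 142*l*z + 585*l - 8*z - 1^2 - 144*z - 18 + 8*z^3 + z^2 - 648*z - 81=l^2*(14*z - 140) + l*(-23*z^2 + 158*z + 720) + 8*z^3 + z^2 - 800*z - 100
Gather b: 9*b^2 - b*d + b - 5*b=9*b^2 + b*(-d - 4)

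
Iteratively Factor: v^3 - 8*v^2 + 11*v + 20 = (v - 4)*(v^2 - 4*v - 5) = (v - 5)*(v - 4)*(v + 1)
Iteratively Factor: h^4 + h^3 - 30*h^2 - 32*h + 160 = (h - 2)*(h^3 + 3*h^2 - 24*h - 80) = (h - 2)*(h + 4)*(h^2 - h - 20) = (h - 2)*(h + 4)^2*(h - 5)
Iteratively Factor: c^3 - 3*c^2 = (c - 3)*(c^2) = c*(c - 3)*(c)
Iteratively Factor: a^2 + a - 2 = (a - 1)*(a + 2)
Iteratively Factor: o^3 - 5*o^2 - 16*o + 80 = (o + 4)*(o^2 - 9*o + 20) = (o - 5)*(o + 4)*(o - 4)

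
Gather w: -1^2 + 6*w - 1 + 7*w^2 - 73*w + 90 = 7*w^2 - 67*w + 88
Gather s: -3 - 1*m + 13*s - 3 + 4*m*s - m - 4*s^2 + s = -2*m - 4*s^2 + s*(4*m + 14) - 6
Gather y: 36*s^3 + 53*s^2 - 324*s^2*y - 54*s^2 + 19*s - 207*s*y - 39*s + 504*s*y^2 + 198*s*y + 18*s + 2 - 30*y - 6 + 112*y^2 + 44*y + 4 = 36*s^3 - s^2 - 2*s + y^2*(504*s + 112) + y*(-324*s^2 - 9*s + 14)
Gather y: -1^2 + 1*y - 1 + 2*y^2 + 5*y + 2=2*y^2 + 6*y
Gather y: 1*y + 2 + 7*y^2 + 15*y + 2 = 7*y^2 + 16*y + 4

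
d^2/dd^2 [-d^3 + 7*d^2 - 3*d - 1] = 14 - 6*d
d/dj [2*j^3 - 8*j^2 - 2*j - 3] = 6*j^2 - 16*j - 2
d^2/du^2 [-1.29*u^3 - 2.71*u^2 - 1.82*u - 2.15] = -7.74*u - 5.42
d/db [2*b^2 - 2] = 4*b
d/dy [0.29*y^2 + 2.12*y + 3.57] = 0.58*y + 2.12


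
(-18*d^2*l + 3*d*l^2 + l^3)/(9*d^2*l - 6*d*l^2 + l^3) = (-6*d - l)/(3*d - l)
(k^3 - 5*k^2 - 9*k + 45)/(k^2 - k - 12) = (k^2 - 8*k + 15)/(k - 4)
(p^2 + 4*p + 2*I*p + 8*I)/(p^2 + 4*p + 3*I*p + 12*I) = (p + 2*I)/(p + 3*I)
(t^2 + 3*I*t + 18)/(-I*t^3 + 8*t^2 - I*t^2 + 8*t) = (-t^2 - 3*I*t - 18)/(t*(I*t^2 - 8*t + I*t - 8))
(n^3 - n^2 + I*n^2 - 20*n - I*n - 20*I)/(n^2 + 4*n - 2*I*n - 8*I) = (n^2 + n*(-5 + I) - 5*I)/(n - 2*I)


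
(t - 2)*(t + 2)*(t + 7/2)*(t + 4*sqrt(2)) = t^4 + 7*t^3/2 + 4*sqrt(2)*t^3 - 4*t^2 + 14*sqrt(2)*t^2 - 16*sqrt(2)*t - 14*t - 56*sqrt(2)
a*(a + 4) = a^2 + 4*a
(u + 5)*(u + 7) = u^2 + 12*u + 35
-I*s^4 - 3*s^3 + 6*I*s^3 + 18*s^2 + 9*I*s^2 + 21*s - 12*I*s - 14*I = (s - 7)*(s - 2*I)*(s - I)*(-I*s - I)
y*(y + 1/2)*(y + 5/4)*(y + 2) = y^4 + 15*y^3/4 + 33*y^2/8 + 5*y/4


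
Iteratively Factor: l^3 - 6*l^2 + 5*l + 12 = (l - 4)*(l^2 - 2*l - 3) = (l - 4)*(l - 3)*(l + 1)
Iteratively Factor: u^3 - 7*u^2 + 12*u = (u - 4)*(u^2 - 3*u) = u*(u - 4)*(u - 3)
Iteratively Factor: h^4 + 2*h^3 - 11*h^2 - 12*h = (h + 4)*(h^3 - 2*h^2 - 3*h) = h*(h + 4)*(h^2 - 2*h - 3) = h*(h - 3)*(h + 4)*(h + 1)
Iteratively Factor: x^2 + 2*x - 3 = (x + 3)*(x - 1)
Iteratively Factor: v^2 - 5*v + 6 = (v - 3)*(v - 2)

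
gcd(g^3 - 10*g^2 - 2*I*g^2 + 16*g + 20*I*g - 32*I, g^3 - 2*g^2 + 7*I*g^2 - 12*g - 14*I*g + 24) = g - 2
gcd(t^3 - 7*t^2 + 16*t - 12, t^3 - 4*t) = t - 2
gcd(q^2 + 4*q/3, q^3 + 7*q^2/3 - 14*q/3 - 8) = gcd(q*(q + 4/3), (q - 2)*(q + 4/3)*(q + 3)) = q + 4/3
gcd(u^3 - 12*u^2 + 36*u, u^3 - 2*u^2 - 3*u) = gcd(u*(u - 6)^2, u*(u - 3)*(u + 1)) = u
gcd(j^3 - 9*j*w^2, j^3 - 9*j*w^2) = -j^3 + 9*j*w^2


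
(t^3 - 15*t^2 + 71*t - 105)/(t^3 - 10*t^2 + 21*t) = (t - 5)/t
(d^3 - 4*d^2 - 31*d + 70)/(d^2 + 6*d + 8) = (d^3 - 4*d^2 - 31*d + 70)/(d^2 + 6*d + 8)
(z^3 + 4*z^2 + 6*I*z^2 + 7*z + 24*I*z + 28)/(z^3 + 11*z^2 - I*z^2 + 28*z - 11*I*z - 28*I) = (z + 7*I)/(z + 7)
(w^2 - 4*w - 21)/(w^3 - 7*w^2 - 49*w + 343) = (w + 3)/(w^2 - 49)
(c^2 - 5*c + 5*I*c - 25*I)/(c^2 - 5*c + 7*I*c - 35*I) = (c + 5*I)/(c + 7*I)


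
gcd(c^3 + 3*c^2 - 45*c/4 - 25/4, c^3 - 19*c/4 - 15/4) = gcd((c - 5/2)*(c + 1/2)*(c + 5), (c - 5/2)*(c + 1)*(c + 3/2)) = c - 5/2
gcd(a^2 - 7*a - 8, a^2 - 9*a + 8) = a - 8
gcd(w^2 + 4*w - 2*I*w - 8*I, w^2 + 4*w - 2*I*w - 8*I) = w^2 + w*(4 - 2*I) - 8*I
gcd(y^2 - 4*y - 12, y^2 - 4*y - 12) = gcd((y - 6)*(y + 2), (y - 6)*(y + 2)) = y^2 - 4*y - 12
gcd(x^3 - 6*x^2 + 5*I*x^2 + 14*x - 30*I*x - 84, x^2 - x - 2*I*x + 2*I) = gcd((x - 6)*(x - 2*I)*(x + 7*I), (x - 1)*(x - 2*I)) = x - 2*I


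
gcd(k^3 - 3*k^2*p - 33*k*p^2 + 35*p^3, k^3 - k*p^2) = -k + p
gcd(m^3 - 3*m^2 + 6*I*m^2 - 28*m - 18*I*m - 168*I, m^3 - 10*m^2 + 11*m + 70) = m - 7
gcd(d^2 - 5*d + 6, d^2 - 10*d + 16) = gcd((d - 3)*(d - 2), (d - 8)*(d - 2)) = d - 2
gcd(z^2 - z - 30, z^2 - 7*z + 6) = z - 6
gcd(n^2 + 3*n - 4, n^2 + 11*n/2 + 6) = n + 4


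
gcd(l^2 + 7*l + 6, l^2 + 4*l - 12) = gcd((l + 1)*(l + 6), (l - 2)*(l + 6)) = l + 6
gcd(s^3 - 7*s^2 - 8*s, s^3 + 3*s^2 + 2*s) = s^2 + s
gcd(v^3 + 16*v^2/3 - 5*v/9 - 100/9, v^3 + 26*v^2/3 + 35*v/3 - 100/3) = v^2 + 11*v/3 - 20/3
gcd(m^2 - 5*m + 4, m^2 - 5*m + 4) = m^2 - 5*m + 4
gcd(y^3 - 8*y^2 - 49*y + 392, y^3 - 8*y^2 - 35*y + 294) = y - 7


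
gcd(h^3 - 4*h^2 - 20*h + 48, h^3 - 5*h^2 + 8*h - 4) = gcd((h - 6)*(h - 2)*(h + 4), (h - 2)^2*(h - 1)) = h - 2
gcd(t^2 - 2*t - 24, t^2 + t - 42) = t - 6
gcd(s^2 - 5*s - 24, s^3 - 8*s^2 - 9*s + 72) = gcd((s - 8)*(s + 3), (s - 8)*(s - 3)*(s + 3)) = s^2 - 5*s - 24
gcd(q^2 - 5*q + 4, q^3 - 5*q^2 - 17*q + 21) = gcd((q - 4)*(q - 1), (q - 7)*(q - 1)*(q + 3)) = q - 1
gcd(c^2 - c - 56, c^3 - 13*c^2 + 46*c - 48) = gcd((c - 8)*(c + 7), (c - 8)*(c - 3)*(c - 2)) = c - 8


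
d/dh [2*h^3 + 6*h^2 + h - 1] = 6*h^2 + 12*h + 1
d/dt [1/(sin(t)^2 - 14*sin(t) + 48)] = 2*(7 - sin(t))*cos(t)/(sin(t)^2 - 14*sin(t) + 48)^2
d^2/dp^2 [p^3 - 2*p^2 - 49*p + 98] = 6*p - 4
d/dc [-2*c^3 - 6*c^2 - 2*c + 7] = -6*c^2 - 12*c - 2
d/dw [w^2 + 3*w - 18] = 2*w + 3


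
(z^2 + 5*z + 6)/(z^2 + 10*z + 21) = (z + 2)/(z + 7)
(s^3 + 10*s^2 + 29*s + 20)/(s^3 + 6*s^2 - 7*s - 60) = (s + 1)/(s - 3)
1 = 1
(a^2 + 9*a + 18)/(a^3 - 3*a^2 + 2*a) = (a^2 + 9*a + 18)/(a*(a^2 - 3*a + 2))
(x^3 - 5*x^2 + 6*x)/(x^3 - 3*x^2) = (x - 2)/x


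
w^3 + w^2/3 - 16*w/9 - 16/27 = (w - 4/3)*(w + 1/3)*(w + 4/3)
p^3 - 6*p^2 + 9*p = p*(p - 3)^2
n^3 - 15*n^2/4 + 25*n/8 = n*(n - 5/2)*(n - 5/4)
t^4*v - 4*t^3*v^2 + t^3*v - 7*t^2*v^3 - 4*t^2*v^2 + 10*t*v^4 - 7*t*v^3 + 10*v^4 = (t - 5*v)*(t - v)*(t + 2*v)*(t*v + v)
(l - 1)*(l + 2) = l^2 + l - 2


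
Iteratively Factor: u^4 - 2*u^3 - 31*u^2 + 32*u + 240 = (u + 4)*(u^3 - 6*u^2 - 7*u + 60) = (u - 4)*(u + 4)*(u^2 - 2*u - 15) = (u - 5)*(u - 4)*(u + 4)*(u + 3)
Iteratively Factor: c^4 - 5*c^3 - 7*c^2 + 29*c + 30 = (c - 3)*(c^3 - 2*c^2 - 13*c - 10) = (c - 3)*(c + 2)*(c^2 - 4*c - 5) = (c - 3)*(c + 1)*(c + 2)*(c - 5)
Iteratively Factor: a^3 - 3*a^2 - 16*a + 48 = (a - 3)*(a^2 - 16) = (a - 4)*(a - 3)*(a + 4)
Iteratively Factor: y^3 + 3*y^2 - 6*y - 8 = (y + 1)*(y^2 + 2*y - 8) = (y - 2)*(y + 1)*(y + 4)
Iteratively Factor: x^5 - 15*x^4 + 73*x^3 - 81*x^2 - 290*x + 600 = (x - 5)*(x^4 - 10*x^3 + 23*x^2 + 34*x - 120) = (x - 5)*(x - 3)*(x^3 - 7*x^2 + 2*x + 40) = (x - 5)^2*(x - 3)*(x^2 - 2*x - 8) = (x - 5)^2*(x - 4)*(x - 3)*(x + 2)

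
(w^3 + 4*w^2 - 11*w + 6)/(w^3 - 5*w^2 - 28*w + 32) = (w^2 + 5*w - 6)/(w^2 - 4*w - 32)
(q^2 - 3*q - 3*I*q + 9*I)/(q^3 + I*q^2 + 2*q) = (q^2 - 3*q - 3*I*q + 9*I)/(q*(q^2 + I*q + 2))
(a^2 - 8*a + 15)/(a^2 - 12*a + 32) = (a^2 - 8*a + 15)/(a^2 - 12*a + 32)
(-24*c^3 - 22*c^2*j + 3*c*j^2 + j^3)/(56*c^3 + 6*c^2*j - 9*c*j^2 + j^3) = (-6*c^2 - 7*c*j - j^2)/(14*c^2 + 5*c*j - j^2)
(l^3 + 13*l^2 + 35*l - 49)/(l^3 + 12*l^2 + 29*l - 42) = (l + 7)/(l + 6)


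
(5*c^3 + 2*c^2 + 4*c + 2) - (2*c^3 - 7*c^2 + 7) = 3*c^3 + 9*c^2 + 4*c - 5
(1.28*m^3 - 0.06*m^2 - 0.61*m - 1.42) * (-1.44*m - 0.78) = -1.8432*m^4 - 0.912*m^3 + 0.9252*m^2 + 2.5206*m + 1.1076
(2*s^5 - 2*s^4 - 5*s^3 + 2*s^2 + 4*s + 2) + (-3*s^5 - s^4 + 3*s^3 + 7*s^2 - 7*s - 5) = -s^5 - 3*s^4 - 2*s^3 + 9*s^2 - 3*s - 3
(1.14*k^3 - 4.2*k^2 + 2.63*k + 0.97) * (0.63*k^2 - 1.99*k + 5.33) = 0.7182*k^5 - 4.9146*k^4 + 16.0911*k^3 - 27.0086*k^2 + 12.0876*k + 5.1701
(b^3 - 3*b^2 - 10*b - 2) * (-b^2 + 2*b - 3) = -b^5 + 5*b^4 + b^3 - 9*b^2 + 26*b + 6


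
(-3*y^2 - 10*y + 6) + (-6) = -3*y^2 - 10*y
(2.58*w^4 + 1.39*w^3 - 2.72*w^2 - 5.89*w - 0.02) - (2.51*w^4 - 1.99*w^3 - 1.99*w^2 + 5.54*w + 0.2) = 0.0700000000000003*w^4 + 3.38*w^3 - 0.73*w^2 - 11.43*w - 0.22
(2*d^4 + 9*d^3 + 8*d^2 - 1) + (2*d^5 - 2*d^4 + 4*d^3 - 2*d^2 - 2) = 2*d^5 + 13*d^3 + 6*d^2 - 3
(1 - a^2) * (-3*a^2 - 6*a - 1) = 3*a^4 + 6*a^3 - 2*a^2 - 6*a - 1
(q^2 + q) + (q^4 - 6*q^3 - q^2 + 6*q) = q^4 - 6*q^3 + 7*q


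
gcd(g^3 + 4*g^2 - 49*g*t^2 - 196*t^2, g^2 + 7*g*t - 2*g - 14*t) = g + 7*t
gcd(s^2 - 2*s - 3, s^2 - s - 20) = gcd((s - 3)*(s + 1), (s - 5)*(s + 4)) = 1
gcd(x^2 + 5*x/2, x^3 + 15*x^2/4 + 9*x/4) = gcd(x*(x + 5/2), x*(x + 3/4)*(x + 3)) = x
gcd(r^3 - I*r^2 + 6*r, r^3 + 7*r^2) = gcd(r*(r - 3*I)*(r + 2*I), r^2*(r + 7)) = r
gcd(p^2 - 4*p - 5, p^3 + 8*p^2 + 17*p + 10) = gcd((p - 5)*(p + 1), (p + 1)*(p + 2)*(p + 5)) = p + 1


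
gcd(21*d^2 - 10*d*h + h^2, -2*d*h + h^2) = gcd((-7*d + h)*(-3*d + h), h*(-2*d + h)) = 1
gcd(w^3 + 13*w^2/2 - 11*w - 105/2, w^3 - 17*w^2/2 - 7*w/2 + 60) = w^2 - w/2 - 15/2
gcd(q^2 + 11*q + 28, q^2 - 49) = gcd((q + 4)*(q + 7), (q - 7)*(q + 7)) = q + 7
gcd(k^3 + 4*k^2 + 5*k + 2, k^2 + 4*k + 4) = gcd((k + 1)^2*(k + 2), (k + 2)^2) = k + 2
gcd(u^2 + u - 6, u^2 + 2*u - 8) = u - 2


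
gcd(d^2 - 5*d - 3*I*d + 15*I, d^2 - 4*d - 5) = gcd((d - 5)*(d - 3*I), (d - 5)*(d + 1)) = d - 5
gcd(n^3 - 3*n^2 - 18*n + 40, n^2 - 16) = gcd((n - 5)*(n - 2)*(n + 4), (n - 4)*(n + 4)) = n + 4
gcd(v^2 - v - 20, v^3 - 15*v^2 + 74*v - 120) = v - 5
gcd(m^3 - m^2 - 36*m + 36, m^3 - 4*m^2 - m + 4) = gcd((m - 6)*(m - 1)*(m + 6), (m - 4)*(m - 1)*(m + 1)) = m - 1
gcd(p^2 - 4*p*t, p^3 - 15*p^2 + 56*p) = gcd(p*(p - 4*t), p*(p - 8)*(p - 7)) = p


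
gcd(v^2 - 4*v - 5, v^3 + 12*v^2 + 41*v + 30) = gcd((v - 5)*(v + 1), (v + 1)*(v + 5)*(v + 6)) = v + 1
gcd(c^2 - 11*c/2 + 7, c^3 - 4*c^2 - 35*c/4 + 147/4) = c - 7/2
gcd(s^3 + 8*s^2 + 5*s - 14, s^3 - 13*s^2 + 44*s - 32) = s - 1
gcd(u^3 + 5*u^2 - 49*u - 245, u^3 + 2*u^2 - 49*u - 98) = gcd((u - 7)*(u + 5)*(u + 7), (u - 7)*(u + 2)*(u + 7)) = u^2 - 49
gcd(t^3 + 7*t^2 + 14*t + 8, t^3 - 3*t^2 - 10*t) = t + 2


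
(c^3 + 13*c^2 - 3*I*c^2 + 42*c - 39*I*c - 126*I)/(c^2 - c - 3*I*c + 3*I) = (c^2 + 13*c + 42)/(c - 1)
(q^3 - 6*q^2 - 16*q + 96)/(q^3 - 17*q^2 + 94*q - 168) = (q + 4)/(q - 7)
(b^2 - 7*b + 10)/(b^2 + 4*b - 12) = (b - 5)/(b + 6)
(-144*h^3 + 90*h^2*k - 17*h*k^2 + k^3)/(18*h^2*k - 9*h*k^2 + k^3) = (-8*h + k)/k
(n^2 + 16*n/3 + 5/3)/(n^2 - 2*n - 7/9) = 3*(n + 5)/(3*n - 7)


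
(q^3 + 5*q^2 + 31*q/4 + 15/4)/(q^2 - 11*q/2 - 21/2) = (2*q^2 + 7*q + 5)/(2*(q - 7))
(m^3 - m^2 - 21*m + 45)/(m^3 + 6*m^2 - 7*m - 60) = (m - 3)/(m + 4)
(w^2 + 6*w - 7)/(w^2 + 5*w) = (w^2 + 6*w - 7)/(w*(w + 5))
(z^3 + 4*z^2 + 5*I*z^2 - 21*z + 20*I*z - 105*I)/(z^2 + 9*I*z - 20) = (z^2 + 4*z - 21)/(z + 4*I)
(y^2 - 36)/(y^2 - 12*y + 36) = (y + 6)/(y - 6)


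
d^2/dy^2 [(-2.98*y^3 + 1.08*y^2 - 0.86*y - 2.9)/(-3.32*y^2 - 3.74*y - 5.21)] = (-1.13686837721616e-13*y^5 - 2.8421709430404e-14*y^4 + 26.0536*y^3 + 652.274568*y^2 + 612.135276*y - 111.341824)/(36.594368*y^6 + 123.671328*y^5 + 311.596608*y^4 + 440.462792*y^3 + 488.981424*y^2 + 304.556802*y + 141.420761)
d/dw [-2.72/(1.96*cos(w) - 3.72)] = -5.3312*sin(w)/(1.96*cos(w) - 3.72)^2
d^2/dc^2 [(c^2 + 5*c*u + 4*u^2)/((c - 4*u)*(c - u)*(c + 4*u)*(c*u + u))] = 2*(3*c^5 - 9*c^4*u + 3*c^4 - 19*c^3*u^2 + 3*c^3*u + c^3 + 87*c^2*u^3 - 69*c^2*u^2 + 3*c^2*u - 60*c*u^4 + 135*c*u^3 - 27*c*u^2 + 16*u^5 - 36*u^4 + 41*u^3)/(u*(c^9 - 15*c^8*u + 3*c^8 + 87*c^7*u^2 - 45*c^7*u + 3*c^7 - 245*c^6*u^3 + 261*c^6*u^2 - 45*c^6*u + c^6 + 348*c^5*u^4 - 735*c^5*u^3 + 261*c^5*u^2 - 15*c^5*u - 240*c^4*u^5 + 1044*c^4*u^4 - 735*c^4*u^3 + 87*c^4*u^2 + 64*c^3*u^6 - 720*c^3*u^5 + 1044*c^3*u^4 - 245*c^3*u^3 + 192*c^2*u^6 - 720*c^2*u^5 + 348*c^2*u^4 + 192*c*u^6 - 240*c*u^5 + 64*u^6))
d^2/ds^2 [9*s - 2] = 0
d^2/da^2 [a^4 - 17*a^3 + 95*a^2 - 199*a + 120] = 12*a^2 - 102*a + 190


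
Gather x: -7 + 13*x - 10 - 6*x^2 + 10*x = -6*x^2 + 23*x - 17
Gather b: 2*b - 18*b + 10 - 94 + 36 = -16*b - 48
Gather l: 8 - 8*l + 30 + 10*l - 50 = 2*l - 12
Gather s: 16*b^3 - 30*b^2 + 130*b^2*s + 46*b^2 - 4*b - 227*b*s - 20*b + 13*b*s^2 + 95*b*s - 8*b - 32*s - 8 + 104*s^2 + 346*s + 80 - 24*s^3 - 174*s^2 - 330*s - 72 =16*b^3 + 16*b^2 - 32*b - 24*s^3 + s^2*(13*b - 70) + s*(130*b^2 - 132*b - 16)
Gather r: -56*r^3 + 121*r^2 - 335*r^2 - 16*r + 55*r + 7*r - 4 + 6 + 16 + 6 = -56*r^3 - 214*r^2 + 46*r + 24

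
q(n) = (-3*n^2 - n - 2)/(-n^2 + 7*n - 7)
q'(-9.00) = -0.09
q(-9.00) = 1.56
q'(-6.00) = -0.14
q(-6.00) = 1.22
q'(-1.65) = -0.22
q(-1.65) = 0.40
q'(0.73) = 6.31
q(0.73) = 1.79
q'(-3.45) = -0.20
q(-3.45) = 0.80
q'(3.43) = -3.91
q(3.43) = -7.76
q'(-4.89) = -0.16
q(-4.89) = 1.06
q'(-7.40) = -0.11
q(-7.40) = 1.40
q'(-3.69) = -0.19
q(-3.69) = 0.84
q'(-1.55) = -0.22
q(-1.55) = 0.38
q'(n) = (-6*n - 1)/(-n^2 + 7*n - 7) + (2*n - 7)*(-3*n^2 - n - 2)/(-n^2 + 7*n - 7)^2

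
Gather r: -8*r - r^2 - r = -r^2 - 9*r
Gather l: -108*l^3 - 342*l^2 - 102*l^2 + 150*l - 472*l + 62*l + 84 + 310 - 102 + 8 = -108*l^3 - 444*l^2 - 260*l + 300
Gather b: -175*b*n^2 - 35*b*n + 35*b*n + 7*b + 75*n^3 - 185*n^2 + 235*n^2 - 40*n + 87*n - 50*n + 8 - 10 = b*(7 - 175*n^2) + 75*n^3 + 50*n^2 - 3*n - 2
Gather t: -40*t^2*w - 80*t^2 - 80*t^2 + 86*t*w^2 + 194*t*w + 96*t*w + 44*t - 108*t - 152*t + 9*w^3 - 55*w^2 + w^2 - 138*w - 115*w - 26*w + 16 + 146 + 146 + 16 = t^2*(-40*w - 160) + t*(86*w^2 + 290*w - 216) + 9*w^3 - 54*w^2 - 279*w + 324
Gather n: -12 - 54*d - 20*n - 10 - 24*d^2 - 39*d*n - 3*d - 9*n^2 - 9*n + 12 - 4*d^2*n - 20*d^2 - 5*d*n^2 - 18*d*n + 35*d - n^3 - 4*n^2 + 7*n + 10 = -44*d^2 - 22*d - n^3 + n^2*(-5*d - 13) + n*(-4*d^2 - 57*d - 22)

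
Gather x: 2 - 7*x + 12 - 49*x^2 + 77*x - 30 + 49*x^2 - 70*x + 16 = 0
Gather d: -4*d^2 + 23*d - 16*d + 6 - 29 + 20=-4*d^2 + 7*d - 3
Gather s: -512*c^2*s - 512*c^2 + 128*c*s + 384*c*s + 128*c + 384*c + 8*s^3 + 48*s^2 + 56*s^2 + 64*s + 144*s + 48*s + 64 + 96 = -512*c^2 + 512*c + 8*s^3 + 104*s^2 + s*(-512*c^2 + 512*c + 256) + 160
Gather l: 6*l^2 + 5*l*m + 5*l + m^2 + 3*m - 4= 6*l^2 + l*(5*m + 5) + m^2 + 3*m - 4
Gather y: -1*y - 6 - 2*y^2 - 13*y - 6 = -2*y^2 - 14*y - 12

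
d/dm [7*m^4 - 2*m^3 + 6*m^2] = 2*m*(14*m^2 - 3*m + 6)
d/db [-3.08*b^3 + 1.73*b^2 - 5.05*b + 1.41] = -9.24*b^2 + 3.46*b - 5.05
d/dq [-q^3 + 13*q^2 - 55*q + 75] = -3*q^2 + 26*q - 55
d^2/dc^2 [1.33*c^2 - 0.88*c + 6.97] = 2.66000000000000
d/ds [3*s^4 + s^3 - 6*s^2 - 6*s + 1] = 12*s^3 + 3*s^2 - 12*s - 6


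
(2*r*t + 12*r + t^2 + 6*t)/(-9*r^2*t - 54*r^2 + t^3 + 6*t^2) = (-2*r - t)/(9*r^2 - t^2)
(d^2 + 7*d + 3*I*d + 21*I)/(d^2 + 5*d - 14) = (d + 3*I)/(d - 2)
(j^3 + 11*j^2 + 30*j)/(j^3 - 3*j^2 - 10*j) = (j^2 + 11*j + 30)/(j^2 - 3*j - 10)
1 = 1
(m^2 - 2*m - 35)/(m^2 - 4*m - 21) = (m + 5)/(m + 3)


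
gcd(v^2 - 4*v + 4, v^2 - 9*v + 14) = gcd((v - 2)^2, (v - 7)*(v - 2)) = v - 2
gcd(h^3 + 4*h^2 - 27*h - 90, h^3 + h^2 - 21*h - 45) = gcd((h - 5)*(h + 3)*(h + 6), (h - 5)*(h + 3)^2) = h^2 - 2*h - 15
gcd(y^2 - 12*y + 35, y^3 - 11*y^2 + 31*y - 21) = y - 7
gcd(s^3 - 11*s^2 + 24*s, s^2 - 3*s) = s^2 - 3*s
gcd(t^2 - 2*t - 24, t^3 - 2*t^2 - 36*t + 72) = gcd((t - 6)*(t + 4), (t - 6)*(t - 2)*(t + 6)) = t - 6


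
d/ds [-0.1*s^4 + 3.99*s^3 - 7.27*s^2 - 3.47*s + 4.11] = -0.4*s^3 + 11.97*s^2 - 14.54*s - 3.47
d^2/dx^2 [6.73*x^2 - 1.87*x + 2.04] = 13.4600000000000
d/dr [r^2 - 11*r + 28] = 2*r - 11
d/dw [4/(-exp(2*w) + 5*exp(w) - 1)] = (8*exp(w) - 20)*exp(w)/(exp(2*w) - 5*exp(w) + 1)^2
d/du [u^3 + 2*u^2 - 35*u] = 3*u^2 + 4*u - 35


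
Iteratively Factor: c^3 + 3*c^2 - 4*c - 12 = (c - 2)*(c^2 + 5*c + 6) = (c - 2)*(c + 3)*(c + 2)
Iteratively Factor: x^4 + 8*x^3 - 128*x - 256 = (x + 4)*(x^3 + 4*x^2 - 16*x - 64) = (x + 4)^2*(x^2 - 16) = (x + 4)^3*(x - 4)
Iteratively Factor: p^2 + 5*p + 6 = (p + 3)*(p + 2)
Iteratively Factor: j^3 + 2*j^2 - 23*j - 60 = (j + 3)*(j^2 - j - 20) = (j + 3)*(j + 4)*(j - 5)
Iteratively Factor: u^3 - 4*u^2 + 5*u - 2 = (u - 1)*(u^2 - 3*u + 2) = (u - 2)*(u - 1)*(u - 1)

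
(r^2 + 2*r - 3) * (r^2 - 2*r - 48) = r^4 - 55*r^2 - 90*r + 144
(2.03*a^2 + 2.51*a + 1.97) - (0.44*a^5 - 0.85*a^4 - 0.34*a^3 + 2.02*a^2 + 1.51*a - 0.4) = -0.44*a^5 + 0.85*a^4 + 0.34*a^3 + 0.00999999999999979*a^2 + 1.0*a + 2.37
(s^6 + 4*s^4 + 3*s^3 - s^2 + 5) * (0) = 0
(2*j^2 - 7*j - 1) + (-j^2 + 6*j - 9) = j^2 - j - 10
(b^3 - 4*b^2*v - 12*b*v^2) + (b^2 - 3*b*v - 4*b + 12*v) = b^3 - 4*b^2*v + b^2 - 12*b*v^2 - 3*b*v - 4*b + 12*v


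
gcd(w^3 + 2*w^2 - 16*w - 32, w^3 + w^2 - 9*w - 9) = 1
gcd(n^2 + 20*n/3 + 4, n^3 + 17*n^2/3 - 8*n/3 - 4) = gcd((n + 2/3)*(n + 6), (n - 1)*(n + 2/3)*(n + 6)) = n^2 + 20*n/3 + 4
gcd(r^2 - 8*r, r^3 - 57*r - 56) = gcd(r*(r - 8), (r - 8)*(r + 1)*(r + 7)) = r - 8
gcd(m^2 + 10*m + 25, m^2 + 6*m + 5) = m + 5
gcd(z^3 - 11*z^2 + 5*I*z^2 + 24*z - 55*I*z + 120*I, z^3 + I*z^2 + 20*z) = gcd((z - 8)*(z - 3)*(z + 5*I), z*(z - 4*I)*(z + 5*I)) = z + 5*I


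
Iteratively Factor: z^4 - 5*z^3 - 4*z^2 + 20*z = (z - 2)*(z^3 - 3*z^2 - 10*z) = (z - 2)*(z + 2)*(z^2 - 5*z) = z*(z - 2)*(z + 2)*(z - 5)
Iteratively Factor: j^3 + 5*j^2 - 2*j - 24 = (j + 4)*(j^2 + j - 6) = (j + 3)*(j + 4)*(j - 2)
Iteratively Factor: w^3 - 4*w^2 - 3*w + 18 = (w - 3)*(w^2 - w - 6) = (w - 3)*(w + 2)*(w - 3)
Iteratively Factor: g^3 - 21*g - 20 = (g + 4)*(g^2 - 4*g - 5) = (g + 1)*(g + 4)*(g - 5)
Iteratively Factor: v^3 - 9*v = (v + 3)*(v^2 - 3*v) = v*(v + 3)*(v - 3)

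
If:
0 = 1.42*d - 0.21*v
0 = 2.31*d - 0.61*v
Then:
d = 0.00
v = 0.00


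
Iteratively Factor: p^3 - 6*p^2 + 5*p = (p)*(p^2 - 6*p + 5) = p*(p - 5)*(p - 1)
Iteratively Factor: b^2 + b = (b + 1)*(b)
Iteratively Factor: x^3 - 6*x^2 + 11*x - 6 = (x - 1)*(x^2 - 5*x + 6) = (x - 3)*(x - 1)*(x - 2)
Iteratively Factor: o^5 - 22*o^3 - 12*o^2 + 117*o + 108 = (o + 3)*(o^4 - 3*o^3 - 13*o^2 + 27*o + 36) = (o - 4)*(o + 3)*(o^3 + o^2 - 9*o - 9) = (o - 4)*(o + 3)^2*(o^2 - 2*o - 3) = (o - 4)*(o + 1)*(o + 3)^2*(o - 3)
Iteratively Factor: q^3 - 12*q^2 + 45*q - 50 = (q - 5)*(q^2 - 7*q + 10) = (q - 5)^2*(q - 2)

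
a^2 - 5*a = a*(a - 5)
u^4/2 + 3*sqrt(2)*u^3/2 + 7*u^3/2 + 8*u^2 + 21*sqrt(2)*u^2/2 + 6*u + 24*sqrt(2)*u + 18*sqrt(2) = (u/2 + 1)*(u + 2)*(u + 3)*(u + 3*sqrt(2))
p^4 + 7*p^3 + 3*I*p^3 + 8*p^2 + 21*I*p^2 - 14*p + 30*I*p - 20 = (p + 2)*(p + 5)*(p + I)*(p + 2*I)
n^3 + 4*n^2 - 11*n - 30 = (n - 3)*(n + 2)*(n + 5)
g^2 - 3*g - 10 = (g - 5)*(g + 2)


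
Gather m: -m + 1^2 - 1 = -m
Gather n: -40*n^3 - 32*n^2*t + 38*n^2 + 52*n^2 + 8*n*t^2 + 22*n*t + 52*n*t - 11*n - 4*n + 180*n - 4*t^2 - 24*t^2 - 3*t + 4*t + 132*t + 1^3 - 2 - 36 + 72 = -40*n^3 + n^2*(90 - 32*t) + n*(8*t^2 + 74*t + 165) - 28*t^2 + 133*t + 35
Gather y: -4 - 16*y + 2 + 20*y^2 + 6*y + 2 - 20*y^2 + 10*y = 0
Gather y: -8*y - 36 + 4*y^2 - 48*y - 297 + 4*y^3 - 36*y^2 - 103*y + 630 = 4*y^3 - 32*y^2 - 159*y + 297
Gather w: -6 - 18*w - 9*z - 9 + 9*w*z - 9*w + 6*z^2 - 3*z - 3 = w*(9*z - 27) + 6*z^2 - 12*z - 18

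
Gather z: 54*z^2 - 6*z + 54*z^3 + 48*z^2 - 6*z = 54*z^3 + 102*z^2 - 12*z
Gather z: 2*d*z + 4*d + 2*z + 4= 4*d + z*(2*d + 2) + 4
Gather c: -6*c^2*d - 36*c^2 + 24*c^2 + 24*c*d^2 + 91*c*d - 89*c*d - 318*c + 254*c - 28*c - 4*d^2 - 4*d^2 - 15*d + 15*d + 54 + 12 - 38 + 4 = c^2*(-6*d - 12) + c*(24*d^2 + 2*d - 92) - 8*d^2 + 32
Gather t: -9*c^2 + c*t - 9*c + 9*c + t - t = -9*c^2 + c*t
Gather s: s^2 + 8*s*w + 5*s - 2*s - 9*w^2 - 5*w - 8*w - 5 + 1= s^2 + s*(8*w + 3) - 9*w^2 - 13*w - 4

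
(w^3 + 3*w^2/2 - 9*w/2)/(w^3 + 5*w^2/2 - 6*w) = (w + 3)/(w + 4)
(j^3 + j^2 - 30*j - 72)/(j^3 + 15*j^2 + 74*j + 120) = (j^2 - 3*j - 18)/(j^2 + 11*j + 30)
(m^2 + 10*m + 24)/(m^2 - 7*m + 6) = (m^2 + 10*m + 24)/(m^2 - 7*m + 6)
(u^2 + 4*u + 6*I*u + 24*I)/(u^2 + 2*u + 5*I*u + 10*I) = (u^2 + u*(4 + 6*I) + 24*I)/(u^2 + u*(2 + 5*I) + 10*I)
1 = 1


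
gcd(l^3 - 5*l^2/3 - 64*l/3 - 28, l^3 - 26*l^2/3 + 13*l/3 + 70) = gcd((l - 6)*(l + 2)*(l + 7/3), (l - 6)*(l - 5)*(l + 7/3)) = l^2 - 11*l/3 - 14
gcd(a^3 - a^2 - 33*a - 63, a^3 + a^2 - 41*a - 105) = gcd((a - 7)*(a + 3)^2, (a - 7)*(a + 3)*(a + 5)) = a^2 - 4*a - 21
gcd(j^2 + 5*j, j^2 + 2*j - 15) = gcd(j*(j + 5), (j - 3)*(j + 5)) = j + 5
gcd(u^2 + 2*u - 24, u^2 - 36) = u + 6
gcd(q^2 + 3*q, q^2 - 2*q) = q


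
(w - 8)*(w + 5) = w^2 - 3*w - 40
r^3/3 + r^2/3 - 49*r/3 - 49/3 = (r/3 + 1/3)*(r - 7)*(r + 7)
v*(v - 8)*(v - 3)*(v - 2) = v^4 - 13*v^3 + 46*v^2 - 48*v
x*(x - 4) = x^2 - 4*x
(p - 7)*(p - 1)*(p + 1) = p^3 - 7*p^2 - p + 7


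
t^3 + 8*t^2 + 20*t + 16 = (t + 2)^2*(t + 4)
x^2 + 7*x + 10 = (x + 2)*(x + 5)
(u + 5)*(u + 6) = u^2 + 11*u + 30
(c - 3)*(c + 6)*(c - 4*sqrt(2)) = c^3 - 4*sqrt(2)*c^2 + 3*c^2 - 18*c - 12*sqrt(2)*c + 72*sqrt(2)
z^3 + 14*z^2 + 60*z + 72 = (z + 2)*(z + 6)^2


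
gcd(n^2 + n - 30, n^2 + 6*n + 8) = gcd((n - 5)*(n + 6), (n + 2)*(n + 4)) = 1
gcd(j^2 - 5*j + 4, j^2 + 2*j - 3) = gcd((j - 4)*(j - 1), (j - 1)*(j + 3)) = j - 1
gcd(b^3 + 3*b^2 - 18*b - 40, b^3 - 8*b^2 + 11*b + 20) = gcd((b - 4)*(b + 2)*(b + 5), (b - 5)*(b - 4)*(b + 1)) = b - 4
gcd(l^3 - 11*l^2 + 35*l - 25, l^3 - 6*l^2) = 1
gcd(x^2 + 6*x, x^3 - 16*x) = x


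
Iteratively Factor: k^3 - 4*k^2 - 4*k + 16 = (k + 2)*(k^2 - 6*k + 8) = (k - 4)*(k + 2)*(k - 2)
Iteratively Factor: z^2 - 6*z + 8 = (z - 4)*(z - 2)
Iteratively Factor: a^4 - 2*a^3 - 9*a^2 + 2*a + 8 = (a + 2)*(a^3 - 4*a^2 - a + 4) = (a - 1)*(a + 2)*(a^2 - 3*a - 4) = (a - 4)*(a - 1)*(a + 2)*(a + 1)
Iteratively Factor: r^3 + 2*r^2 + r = (r)*(r^2 + 2*r + 1) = r*(r + 1)*(r + 1)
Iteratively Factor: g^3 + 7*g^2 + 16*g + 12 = (g + 3)*(g^2 + 4*g + 4) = (g + 2)*(g + 3)*(g + 2)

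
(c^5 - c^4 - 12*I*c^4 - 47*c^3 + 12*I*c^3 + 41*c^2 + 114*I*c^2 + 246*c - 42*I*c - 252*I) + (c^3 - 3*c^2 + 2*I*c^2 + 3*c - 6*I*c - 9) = c^5 - c^4 - 12*I*c^4 - 46*c^3 + 12*I*c^3 + 38*c^2 + 116*I*c^2 + 249*c - 48*I*c - 9 - 252*I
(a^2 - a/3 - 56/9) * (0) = 0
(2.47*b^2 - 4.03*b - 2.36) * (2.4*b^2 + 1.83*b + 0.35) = 5.928*b^4 - 5.1519*b^3 - 12.1744*b^2 - 5.7293*b - 0.826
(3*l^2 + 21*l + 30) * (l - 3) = 3*l^3 + 12*l^2 - 33*l - 90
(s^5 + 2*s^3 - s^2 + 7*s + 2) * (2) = 2*s^5 + 4*s^3 - 2*s^2 + 14*s + 4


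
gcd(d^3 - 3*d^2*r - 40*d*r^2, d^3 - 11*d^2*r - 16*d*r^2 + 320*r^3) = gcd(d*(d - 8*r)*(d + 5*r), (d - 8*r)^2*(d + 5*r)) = -d^2 + 3*d*r + 40*r^2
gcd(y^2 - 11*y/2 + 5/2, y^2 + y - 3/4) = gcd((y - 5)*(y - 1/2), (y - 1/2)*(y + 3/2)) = y - 1/2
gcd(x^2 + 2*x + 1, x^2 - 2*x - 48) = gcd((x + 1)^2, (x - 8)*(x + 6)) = 1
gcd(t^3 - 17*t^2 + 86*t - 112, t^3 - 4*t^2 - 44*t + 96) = t^2 - 10*t + 16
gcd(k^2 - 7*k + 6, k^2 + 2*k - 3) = k - 1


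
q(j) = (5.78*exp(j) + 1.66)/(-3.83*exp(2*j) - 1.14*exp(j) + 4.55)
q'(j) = (5.78*exp(j) + 1.66)*(7.66*exp(2*j) + 1.14*exp(j))/(-3.83*exp(2*j) - 1.14*exp(j) + 4.55)^2 + 5.78*exp(j)/(-3.83*exp(2*j) - 1.14*exp(j) + 4.55)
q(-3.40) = 0.41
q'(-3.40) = 0.05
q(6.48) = -0.00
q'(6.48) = 0.00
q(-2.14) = 0.54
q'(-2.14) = 0.19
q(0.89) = -0.75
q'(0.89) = 1.06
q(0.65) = -1.09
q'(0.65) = 1.88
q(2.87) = -0.09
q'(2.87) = 0.09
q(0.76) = -0.91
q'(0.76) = 1.41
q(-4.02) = 0.39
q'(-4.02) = 0.02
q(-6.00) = 0.37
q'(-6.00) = 0.00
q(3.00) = -0.08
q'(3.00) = 0.08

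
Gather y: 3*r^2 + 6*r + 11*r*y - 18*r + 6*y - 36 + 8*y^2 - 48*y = 3*r^2 - 12*r + 8*y^2 + y*(11*r - 42) - 36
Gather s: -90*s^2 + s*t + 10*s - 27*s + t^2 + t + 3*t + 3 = -90*s^2 + s*(t - 17) + t^2 + 4*t + 3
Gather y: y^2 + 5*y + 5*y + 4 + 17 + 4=y^2 + 10*y + 25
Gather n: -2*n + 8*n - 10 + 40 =6*n + 30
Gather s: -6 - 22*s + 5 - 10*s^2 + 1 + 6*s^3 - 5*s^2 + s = 6*s^3 - 15*s^2 - 21*s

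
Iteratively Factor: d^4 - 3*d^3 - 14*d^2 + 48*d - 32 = (d + 4)*(d^3 - 7*d^2 + 14*d - 8) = (d - 2)*(d + 4)*(d^2 - 5*d + 4) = (d - 4)*(d - 2)*(d + 4)*(d - 1)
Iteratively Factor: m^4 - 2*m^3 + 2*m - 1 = (m - 1)*(m^3 - m^2 - m + 1) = (m - 1)^2*(m^2 - 1) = (m - 1)^3*(m + 1)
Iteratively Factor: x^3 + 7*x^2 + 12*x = (x)*(x^2 + 7*x + 12) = x*(x + 4)*(x + 3)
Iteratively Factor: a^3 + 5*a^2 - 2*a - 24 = (a + 4)*(a^2 + a - 6) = (a - 2)*(a + 4)*(a + 3)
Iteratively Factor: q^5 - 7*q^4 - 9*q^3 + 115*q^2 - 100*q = (q + 4)*(q^4 - 11*q^3 + 35*q^2 - 25*q) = (q - 5)*(q + 4)*(q^3 - 6*q^2 + 5*q) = (q - 5)^2*(q + 4)*(q^2 - q) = (q - 5)^2*(q - 1)*(q + 4)*(q)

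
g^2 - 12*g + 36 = (g - 6)^2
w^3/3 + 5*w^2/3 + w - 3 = (w/3 + 1)*(w - 1)*(w + 3)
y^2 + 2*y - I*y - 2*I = (y + 2)*(y - I)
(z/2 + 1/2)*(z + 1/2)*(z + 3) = z^3/2 + 9*z^2/4 + 5*z/2 + 3/4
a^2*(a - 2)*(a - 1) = a^4 - 3*a^3 + 2*a^2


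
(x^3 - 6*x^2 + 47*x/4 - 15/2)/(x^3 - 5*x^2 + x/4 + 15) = (2*x^2 - 7*x + 6)/(2*x^2 - 5*x - 12)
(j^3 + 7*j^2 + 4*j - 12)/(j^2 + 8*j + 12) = j - 1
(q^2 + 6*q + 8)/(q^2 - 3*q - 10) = (q + 4)/(q - 5)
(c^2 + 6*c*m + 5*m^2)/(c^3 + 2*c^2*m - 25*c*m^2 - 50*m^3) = (c + m)/(c^2 - 3*c*m - 10*m^2)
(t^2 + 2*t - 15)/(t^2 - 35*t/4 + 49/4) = 4*(t^2 + 2*t - 15)/(4*t^2 - 35*t + 49)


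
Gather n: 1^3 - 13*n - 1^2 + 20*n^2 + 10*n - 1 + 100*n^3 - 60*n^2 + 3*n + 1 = 100*n^3 - 40*n^2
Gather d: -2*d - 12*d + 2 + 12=14 - 14*d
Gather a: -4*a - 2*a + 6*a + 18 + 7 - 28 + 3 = 0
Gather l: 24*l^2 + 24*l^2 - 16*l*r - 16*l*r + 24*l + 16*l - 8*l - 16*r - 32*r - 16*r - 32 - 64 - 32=48*l^2 + l*(32 - 32*r) - 64*r - 128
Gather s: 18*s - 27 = 18*s - 27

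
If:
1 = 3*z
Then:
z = 1/3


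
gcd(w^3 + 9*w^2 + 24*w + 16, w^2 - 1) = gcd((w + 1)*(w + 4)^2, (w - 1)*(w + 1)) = w + 1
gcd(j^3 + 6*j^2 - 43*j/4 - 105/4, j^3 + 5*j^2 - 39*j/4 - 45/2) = j^2 - j - 15/4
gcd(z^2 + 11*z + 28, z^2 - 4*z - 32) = z + 4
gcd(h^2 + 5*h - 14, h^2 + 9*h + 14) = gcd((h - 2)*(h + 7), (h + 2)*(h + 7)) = h + 7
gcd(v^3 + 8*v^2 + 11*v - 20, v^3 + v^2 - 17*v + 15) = v^2 + 4*v - 5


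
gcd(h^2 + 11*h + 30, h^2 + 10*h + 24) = h + 6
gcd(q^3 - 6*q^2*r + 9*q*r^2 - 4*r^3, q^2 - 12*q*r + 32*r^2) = q - 4*r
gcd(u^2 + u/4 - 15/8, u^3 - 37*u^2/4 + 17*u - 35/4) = u - 5/4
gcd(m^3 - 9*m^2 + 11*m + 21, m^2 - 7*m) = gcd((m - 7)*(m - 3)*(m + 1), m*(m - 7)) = m - 7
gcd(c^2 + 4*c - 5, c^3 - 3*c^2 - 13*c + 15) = c - 1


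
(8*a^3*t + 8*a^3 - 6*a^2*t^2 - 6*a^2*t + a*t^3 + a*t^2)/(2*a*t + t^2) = a*(8*a^2*t + 8*a^2 - 6*a*t^2 - 6*a*t + t^3 + t^2)/(t*(2*a + t))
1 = 1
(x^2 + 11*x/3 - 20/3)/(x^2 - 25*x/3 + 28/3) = (x + 5)/(x - 7)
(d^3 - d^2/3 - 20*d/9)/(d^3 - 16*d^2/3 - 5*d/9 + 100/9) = d/(d - 5)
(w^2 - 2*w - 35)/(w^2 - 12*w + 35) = (w + 5)/(w - 5)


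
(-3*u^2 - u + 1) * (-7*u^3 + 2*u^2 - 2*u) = 21*u^5 + u^4 - 3*u^3 + 4*u^2 - 2*u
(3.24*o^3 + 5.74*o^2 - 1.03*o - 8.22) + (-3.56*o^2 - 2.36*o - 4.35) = 3.24*o^3 + 2.18*o^2 - 3.39*o - 12.57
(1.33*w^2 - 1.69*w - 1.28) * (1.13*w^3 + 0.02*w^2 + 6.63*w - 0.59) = 1.5029*w^5 - 1.8831*w^4 + 7.3377*w^3 - 12.015*w^2 - 7.4893*w + 0.7552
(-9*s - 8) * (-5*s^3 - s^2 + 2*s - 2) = 45*s^4 + 49*s^3 - 10*s^2 + 2*s + 16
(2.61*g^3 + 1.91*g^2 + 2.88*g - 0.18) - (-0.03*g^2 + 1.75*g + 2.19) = 2.61*g^3 + 1.94*g^2 + 1.13*g - 2.37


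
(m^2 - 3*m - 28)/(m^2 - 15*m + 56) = (m + 4)/(m - 8)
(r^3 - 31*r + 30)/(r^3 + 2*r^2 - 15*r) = (r^3 - 31*r + 30)/(r*(r^2 + 2*r - 15))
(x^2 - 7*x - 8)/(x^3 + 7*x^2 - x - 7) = (x - 8)/(x^2 + 6*x - 7)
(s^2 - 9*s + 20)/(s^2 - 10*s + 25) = (s - 4)/(s - 5)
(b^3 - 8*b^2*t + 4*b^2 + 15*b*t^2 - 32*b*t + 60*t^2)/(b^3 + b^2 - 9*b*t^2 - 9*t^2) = (b^2 - 5*b*t + 4*b - 20*t)/(b^2 + 3*b*t + b + 3*t)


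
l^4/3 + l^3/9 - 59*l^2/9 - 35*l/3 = l*(l/3 + 1)*(l - 5)*(l + 7/3)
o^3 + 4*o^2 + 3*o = o*(o + 1)*(o + 3)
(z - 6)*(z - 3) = z^2 - 9*z + 18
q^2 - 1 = (q - 1)*(q + 1)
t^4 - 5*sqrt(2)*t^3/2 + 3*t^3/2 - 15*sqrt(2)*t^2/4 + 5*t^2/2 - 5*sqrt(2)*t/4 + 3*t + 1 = (t + 1/2)*(t + 1)*(t - 2*sqrt(2))*(t - sqrt(2)/2)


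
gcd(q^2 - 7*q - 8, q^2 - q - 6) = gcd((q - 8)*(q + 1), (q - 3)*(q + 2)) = 1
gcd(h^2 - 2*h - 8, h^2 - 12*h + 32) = h - 4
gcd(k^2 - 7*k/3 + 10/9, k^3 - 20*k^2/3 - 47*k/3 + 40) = k - 5/3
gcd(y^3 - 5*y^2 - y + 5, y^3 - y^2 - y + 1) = y^2 - 1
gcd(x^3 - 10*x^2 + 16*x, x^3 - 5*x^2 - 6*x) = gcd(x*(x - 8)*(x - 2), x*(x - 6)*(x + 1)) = x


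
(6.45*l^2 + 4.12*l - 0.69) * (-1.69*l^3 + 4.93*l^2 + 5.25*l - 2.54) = -10.9005*l^5 + 24.8357*l^4 + 55.3402*l^3 + 1.8453*l^2 - 14.0873*l + 1.7526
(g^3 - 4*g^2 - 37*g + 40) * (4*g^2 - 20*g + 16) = 4*g^5 - 36*g^4 - 52*g^3 + 836*g^2 - 1392*g + 640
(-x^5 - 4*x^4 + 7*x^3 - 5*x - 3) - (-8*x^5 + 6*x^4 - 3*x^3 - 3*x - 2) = 7*x^5 - 10*x^4 + 10*x^3 - 2*x - 1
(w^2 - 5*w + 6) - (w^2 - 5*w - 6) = 12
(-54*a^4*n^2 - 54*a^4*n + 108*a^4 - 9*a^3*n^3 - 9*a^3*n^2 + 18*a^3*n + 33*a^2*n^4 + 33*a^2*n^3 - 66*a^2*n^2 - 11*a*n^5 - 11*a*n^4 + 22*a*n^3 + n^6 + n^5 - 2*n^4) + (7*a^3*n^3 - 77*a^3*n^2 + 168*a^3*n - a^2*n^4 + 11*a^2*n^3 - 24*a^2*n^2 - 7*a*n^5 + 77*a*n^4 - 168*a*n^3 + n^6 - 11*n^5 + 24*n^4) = -54*a^4*n^2 - 54*a^4*n + 108*a^4 - 2*a^3*n^3 - 86*a^3*n^2 + 186*a^3*n + 32*a^2*n^4 + 44*a^2*n^3 - 90*a^2*n^2 - 18*a*n^5 + 66*a*n^4 - 146*a*n^3 + 2*n^6 - 10*n^5 + 22*n^4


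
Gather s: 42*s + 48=42*s + 48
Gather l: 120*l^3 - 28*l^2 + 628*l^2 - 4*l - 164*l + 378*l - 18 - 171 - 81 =120*l^3 + 600*l^2 + 210*l - 270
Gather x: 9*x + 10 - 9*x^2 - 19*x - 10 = -9*x^2 - 10*x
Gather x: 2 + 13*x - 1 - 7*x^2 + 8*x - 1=-7*x^2 + 21*x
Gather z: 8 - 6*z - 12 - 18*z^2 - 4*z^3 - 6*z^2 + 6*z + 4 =-4*z^3 - 24*z^2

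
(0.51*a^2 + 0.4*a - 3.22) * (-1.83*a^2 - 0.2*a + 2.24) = -0.9333*a^4 - 0.834*a^3 + 6.955*a^2 + 1.54*a - 7.2128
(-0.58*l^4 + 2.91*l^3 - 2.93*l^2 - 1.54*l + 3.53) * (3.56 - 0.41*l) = 0.2378*l^5 - 3.2579*l^4 + 11.5609*l^3 - 9.7994*l^2 - 6.9297*l + 12.5668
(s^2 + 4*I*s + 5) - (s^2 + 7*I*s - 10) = -3*I*s + 15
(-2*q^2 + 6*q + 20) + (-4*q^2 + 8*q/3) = -6*q^2 + 26*q/3 + 20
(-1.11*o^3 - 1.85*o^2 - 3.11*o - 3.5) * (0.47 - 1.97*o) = 2.1867*o^4 + 3.1228*o^3 + 5.2572*o^2 + 5.4333*o - 1.645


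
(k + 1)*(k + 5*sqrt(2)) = k^2 + k + 5*sqrt(2)*k + 5*sqrt(2)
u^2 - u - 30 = (u - 6)*(u + 5)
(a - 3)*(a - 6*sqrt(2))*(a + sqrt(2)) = a^3 - 5*sqrt(2)*a^2 - 3*a^2 - 12*a + 15*sqrt(2)*a + 36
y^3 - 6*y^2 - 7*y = y*(y - 7)*(y + 1)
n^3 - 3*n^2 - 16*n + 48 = (n - 4)*(n - 3)*(n + 4)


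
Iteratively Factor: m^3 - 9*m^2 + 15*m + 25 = (m + 1)*(m^2 - 10*m + 25) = (m - 5)*(m + 1)*(m - 5)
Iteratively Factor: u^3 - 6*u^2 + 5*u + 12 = (u + 1)*(u^2 - 7*u + 12) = (u - 3)*(u + 1)*(u - 4)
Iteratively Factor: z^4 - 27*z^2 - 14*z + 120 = (z + 4)*(z^3 - 4*z^2 - 11*z + 30) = (z - 5)*(z + 4)*(z^2 + z - 6) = (z - 5)*(z - 2)*(z + 4)*(z + 3)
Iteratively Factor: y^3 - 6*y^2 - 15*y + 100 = (y - 5)*(y^2 - y - 20) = (y - 5)^2*(y + 4)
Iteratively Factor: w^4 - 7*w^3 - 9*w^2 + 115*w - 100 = (w + 4)*(w^3 - 11*w^2 + 35*w - 25) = (w - 1)*(w + 4)*(w^2 - 10*w + 25) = (w - 5)*(w - 1)*(w + 4)*(w - 5)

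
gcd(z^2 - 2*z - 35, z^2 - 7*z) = z - 7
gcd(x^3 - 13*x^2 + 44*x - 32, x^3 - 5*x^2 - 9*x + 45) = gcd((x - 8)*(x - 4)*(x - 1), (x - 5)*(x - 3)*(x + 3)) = 1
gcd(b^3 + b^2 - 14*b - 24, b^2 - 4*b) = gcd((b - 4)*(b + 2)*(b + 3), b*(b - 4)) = b - 4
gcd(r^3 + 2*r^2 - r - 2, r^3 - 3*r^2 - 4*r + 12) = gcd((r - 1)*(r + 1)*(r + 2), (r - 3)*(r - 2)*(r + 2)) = r + 2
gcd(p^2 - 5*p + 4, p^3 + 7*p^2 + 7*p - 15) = p - 1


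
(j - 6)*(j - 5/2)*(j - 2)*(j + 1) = j^4 - 19*j^3/2 + 43*j^2/2 + 2*j - 30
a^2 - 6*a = a*(a - 6)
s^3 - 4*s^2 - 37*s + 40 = (s - 8)*(s - 1)*(s + 5)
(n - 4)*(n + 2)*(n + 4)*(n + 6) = n^4 + 8*n^3 - 4*n^2 - 128*n - 192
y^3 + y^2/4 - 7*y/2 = y*(y - 7/4)*(y + 2)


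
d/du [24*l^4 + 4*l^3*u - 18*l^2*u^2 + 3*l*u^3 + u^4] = 4*l^3 - 36*l^2*u + 9*l*u^2 + 4*u^3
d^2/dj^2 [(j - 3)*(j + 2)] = 2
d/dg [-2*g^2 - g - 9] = -4*g - 1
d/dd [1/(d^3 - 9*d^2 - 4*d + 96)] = (-3*d^2 + 18*d + 4)/(d^3 - 9*d^2 - 4*d + 96)^2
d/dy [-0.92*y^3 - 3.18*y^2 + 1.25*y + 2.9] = -2.76*y^2 - 6.36*y + 1.25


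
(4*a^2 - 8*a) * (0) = 0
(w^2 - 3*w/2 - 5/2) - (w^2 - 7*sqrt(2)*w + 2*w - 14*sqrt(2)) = -7*w/2 + 7*sqrt(2)*w - 5/2 + 14*sqrt(2)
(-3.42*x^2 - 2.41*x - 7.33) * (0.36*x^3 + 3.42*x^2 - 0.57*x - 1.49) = -1.2312*x^5 - 12.564*x^4 - 8.9316*x^3 - 18.5991*x^2 + 7.769*x + 10.9217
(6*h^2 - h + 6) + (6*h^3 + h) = 6*h^3 + 6*h^2 + 6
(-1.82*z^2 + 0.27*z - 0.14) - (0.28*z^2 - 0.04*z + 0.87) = -2.1*z^2 + 0.31*z - 1.01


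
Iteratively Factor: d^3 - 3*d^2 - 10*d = (d - 5)*(d^2 + 2*d) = (d - 5)*(d + 2)*(d)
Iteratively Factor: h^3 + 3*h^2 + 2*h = (h + 1)*(h^2 + 2*h) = (h + 1)*(h + 2)*(h)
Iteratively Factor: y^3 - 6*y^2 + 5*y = (y)*(y^2 - 6*y + 5) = y*(y - 5)*(y - 1)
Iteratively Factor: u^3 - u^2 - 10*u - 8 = (u + 2)*(u^2 - 3*u - 4) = (u - 4)*(u + 2)*(u + 1)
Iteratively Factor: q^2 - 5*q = (q)*(q - 5)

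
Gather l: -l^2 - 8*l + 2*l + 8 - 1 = -l^2 - 6*l + 7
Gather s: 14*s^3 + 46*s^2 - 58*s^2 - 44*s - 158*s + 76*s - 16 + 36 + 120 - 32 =14*s^3 - 12*s^2 - 126*s + 108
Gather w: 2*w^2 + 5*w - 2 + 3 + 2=2*w^2 + 5*w + 3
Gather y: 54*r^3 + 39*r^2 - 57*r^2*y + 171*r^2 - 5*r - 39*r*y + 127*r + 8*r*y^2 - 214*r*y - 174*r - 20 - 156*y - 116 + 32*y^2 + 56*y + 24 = 54*r^3 + 210*r^2 - 52*r + y^2*(8*r + 32) + y*(-57*r^2 - 253*r - 100) - 112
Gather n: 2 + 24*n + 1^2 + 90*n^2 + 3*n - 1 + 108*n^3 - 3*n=108*n^3 + 90*n^2 + 24*n + 2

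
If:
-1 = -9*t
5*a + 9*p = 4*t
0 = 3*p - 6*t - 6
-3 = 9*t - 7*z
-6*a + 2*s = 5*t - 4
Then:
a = -176/45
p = 20/9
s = -1211/90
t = 1/9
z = 4/7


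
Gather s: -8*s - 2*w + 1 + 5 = -8*s - 2*w + 6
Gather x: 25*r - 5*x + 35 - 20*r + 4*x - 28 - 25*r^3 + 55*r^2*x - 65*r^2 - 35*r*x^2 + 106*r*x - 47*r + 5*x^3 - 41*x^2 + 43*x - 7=-25*r^3 - 65*r^2 - 42*r + 5*x^3 + x^2*(-35*r - 41) + x*(55*r^2 + 106*r + 42)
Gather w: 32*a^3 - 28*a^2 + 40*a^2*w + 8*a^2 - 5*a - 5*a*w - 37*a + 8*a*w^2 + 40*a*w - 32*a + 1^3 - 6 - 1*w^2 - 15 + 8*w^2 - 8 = 32*a^3 - 20*a^2 - 74*a + w^2*(8*a + 7) + w*(40*a^2 + 35*a) - 28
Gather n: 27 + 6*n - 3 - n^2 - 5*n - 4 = -n^2 + n + 20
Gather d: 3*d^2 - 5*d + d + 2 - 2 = 3*d^2 - 4*d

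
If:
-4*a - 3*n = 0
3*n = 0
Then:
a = 0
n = 0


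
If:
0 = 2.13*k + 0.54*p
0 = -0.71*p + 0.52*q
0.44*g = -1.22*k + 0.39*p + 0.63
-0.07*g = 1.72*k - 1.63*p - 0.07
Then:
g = 1.46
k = -0.00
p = 0.02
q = 0.02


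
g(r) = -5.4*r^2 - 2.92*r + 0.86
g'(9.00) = -100.12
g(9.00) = -462.82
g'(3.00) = -35.32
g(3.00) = -56.50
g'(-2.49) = 23.97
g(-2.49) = -25.35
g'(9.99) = -110.81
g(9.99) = -567.23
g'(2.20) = -26.68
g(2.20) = -31.70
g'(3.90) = -45.04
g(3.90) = -92.66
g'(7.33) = -82.08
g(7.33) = -310.68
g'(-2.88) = 28.18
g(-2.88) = -35.52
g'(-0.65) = 4.10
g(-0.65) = 0.48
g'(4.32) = -49.58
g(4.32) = -112.53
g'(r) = -10.8*r - 2.92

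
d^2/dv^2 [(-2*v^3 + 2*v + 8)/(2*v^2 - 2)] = 8*(3*v^2 + 1)/(v^6 - 3*v^4 + 3*v^2 - 1)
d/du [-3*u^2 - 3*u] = -6*u - 3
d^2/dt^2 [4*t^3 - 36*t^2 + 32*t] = 24*t - 72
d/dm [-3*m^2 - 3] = -6*m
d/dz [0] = 0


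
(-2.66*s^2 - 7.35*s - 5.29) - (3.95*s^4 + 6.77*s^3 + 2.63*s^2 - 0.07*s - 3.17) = -3.95*s^4 - 6.77*s^3 - 5.29*s^2 - 7.28*s - 2.12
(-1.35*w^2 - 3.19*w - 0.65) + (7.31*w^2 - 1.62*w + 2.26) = 5.96*w^2 - 4.81*w + 1.61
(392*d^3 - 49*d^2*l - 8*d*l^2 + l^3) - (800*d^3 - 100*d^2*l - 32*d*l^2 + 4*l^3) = -408*d^3 + 51*d^2*l + 24*d*l^2 - 3*l^3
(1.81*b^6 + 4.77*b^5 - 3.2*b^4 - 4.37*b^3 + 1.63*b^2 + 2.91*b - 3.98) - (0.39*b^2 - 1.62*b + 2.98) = 1.81*b^6 + 4.77*b^5 - 3.2*b^4 - 4.37*b^3 + 1.24*b^2 + 4.53*b - 6.96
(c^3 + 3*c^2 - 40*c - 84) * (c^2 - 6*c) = c^5 - 3*c^4 - 58*c^3 + 156*c^2 + 504*c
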